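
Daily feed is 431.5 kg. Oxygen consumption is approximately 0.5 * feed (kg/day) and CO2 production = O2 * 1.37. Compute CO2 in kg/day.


O2 = 431.5 * 0.5 = 215.75
CO2 = 215.75 * 1.37 = 295.5775

295.5775 kg/day


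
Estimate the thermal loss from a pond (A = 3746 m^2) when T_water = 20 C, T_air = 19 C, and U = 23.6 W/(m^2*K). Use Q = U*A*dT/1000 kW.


Temperature difference dT = 20 - 19 = 1 K
Heat loss (W) = U * A * dT = 23.6 * 3746 * 1 = 88405.6 W
Convert to kW: 88405.6 / 1000 = 88.4056 kW

88.4056 kW


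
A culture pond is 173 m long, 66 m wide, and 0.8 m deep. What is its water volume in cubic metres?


Base area = L * W = 173 * 66 = 11418 m^2
Volume = area * depth = 11418 * 0.8 = 9134.4 m^3

9134.4 m^3


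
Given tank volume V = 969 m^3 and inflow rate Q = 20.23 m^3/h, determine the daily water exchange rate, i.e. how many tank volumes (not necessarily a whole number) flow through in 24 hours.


Daily flow volume = 20.23 m^3/h * 24 h = 485.52 m^3/day
Exchanges = daily flow / tank volume = 485.52 / 969 = 0.501053 exchanges/day

0.501053 exchanges/day


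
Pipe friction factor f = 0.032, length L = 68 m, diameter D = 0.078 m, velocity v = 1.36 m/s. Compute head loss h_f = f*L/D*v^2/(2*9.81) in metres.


v^2 = 1.36^2 = 1.8496 m^2/s^2
L/D = 68/0.078 = 871.79487
h_f = f*(L/D)*v^2/(2g) = 0.032 * 871.79487 * 1.8496 / 19.62 = 2.62992 m

2.62992 m


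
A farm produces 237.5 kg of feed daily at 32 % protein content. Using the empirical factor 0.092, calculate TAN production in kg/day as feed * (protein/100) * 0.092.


Protein in feed = 237.5 * 32/100 = 76 kg/day
TAN = protein * 0.092 = 76 * 0.092 = 6.992 kg/day

6.992 kg/day


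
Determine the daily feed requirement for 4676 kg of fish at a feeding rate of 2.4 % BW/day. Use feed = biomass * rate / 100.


Feeding rate fraction = 2.4% / 100 = 0.024
Daily feed = 4676 kg * 0.024 = 112.224 kg/day

112.224 kg/day


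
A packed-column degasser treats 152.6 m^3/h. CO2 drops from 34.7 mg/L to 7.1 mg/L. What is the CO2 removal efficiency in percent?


CO2_out / CO2_in = 7.1 / 34.7 = 0.20461095
Fraction remaining = 0.20461095
efficiency = (1 - 0.20461095) * 100 = 79.5389 %

79.5389 %


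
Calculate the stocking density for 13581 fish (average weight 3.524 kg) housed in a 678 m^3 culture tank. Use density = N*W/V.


Total biomass = 13581 fish * 3.524 kg = 47859.444 kg
Density = total biomass / volume = 47859.444 / 678 = 70.5892 kg/m^3

70.5892 kg/m^3


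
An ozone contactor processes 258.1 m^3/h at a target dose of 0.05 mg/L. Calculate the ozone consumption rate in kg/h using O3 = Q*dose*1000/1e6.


O3 demand (mg/h) = Q * dose * 1000 = 258.1 * 0.05 * 1000 = 12905 mg/h
Convert mg to kg: 12905 / 1e6 = 0.012905 kg/h

0.012905 kg/h


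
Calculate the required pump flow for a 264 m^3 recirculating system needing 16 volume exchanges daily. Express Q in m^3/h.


Daily recirculation volume = 264 m^3 * 16 = 4224 m^3/day
Flow rate Q = daily volume / 24 h = 4224 / 24 = 176 m^3/h

176 m^3/h


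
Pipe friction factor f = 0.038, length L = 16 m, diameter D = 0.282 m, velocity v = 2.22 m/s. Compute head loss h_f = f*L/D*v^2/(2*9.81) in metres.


v^2 = 2.22^2 = 4.9284 m^2/s^2
L/D = 16/0.282 = 56.737589
h_f = f*(L/D)*v^2/(2g) = 0.038 * 56.737589 * 4.9284 / 19.62 = 0.541579 m

0.541579 m


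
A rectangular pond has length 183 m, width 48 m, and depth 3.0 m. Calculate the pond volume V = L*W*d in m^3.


Base area = L * W = 183 * 48 = 8784 m^2
Volume = area * depth = 8784 * 3.0 = 26352 m^3

26352 m^3


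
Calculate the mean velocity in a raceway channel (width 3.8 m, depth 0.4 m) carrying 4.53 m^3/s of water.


Cross-sectional area = W * d = 3.8 * 0.4 = 1.52 m^2
Velocity = Q / A = 4.53 / 1.52 = 2.98026 m/s

2.98026 m/s


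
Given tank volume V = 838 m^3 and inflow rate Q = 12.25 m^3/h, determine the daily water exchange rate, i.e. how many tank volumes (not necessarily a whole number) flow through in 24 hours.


Daily flow volume = 12.25 m^3/h * 24 h = 294 m^3/day
Exchanges = daily flow / tank volume = 294 / 838 = 0.350835 exchanges/day

0.350835 exchanges/day


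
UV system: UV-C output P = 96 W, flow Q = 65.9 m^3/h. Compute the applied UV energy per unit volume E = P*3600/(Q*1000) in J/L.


Energy delivered per hour = 96 W * 3600 s = 345600 J/h
Volume treated per hour = 65.9 m^3/h * 1000 = 65900 L/h
dose = 345600 / 65900 = 5.24431 J/L

5.24431 J/L


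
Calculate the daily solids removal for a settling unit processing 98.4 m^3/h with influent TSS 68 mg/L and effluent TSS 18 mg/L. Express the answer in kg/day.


Concentration drop: TSS_in - TSS_out = 68 - 18 = 50 mg/L
Hourly solids removed = Q * dTSS = 98.4 m^3/h * 50 mg/L = 4920 g/h  (m^3/h * mg/L = g/h)
Daily solids removed = 4920 * 24 = 118080 g/day
Convert g to kg: 118080 / 1000 = 118.08 kg/day

118.08 kg/day


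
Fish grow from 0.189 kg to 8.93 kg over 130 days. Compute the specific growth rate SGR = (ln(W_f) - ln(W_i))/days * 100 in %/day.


ln(W_f) = ln(8.93) = 2.1894164
ln(W_i) = ln(0.189) = -1.6660083
ln(W_f) - ln(W_i) = 2.1894164 - -1.6660083 = 3.8554247
SGR = 3.8554247 / 130 * 100 = 2.96571 %/day

2.96571 %/day


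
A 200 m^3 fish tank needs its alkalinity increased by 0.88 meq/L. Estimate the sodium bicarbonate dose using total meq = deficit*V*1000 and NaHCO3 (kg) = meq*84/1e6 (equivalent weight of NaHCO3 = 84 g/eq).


Tank volume in L = 200 m^3 * 1000 = 200000 L
Total meq required = 0.88 meq/L * 200000 L = 176000 meq
NaHCO3 mass = 176000 meq * 84 mg/meq / 1e6 = 14.784 kg

14.784 kg


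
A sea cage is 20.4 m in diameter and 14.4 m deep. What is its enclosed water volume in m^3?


r = d/2 = 20.4/2 = 10.2 m
Base area = pi*r^2 = pi*10.2^2 = 326.8513 m^2
Volume = 326.8513 * 14.4 = 4706.66 m^3

4706.66 m^3


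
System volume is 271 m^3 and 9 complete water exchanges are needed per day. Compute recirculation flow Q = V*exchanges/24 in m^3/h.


Daily recirculation volume = 271 m^3 * 9 = 2439 m^3/day
Flow rate Q = daily volume / 24 h = 2439 / 24 = 101.625 m^3/h

101.625 m^3/h


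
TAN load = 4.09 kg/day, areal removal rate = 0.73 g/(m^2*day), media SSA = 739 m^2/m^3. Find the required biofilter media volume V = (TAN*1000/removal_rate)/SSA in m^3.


A = 4.09*1000 / 0.73 = 5602.7397 m^2
V = 5602.7397 / 739 = 7.58152

7.58152 m^3


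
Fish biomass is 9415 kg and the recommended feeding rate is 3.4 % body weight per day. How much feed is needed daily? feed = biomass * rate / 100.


Feeding rate fraction = 3.4% / 100 = 0.034
Daily feed = 9415 kg * 0.034 = 320.11 kg/day

320.11 kg/day


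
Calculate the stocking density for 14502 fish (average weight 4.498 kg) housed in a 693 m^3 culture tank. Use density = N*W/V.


Total biomass = 14502 fish * 4.498 kg = 65229.996 kg
Density = total biomass / volume = 65229.996 / 693 = 94.127 kg/m^3

94.127 kg/m^3


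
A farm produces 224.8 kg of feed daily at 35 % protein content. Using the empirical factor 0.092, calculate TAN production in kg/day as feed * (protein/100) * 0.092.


Protein in feed = 224.8 * 35/100 = 78.68 kg/day
TAN = protein * 0.092 = 78.68 * 0.092 = 7.23856 kg/day

7.23856 kg/day


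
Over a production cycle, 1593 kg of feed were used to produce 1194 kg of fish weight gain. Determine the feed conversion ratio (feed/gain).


FCR = feed consumed / weight gained
FCR = 1593 kg / 1194 kg = 1.33417

1.33417


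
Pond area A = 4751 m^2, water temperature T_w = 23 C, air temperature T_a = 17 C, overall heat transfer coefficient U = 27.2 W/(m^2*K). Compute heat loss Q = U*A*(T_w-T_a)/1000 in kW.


Temperature difference dT = 23 - 17 = 6 K
Heat loss (W) = U * A * dT = 27.2 * 4751 * 6 = 775363.2 W
Convert to kW: 775363.2 / 1000 = 775.3632 kW

775.3632 kW


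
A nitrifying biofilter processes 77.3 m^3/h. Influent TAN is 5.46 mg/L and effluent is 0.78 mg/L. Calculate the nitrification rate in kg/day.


Concentration drop: TAN_in - TAN_out = 5.46 - 0.78 = 4.68 mg/L
Hourly TAN removed = Q * dTAN = 77.3 m^3/h * 4.68 mg/L = 361.764 g/h  (m^3/h * mg/L = g/h)
Daily TAN removed = 361.764 * 24 = 8682.336 g/day
Convert to kg/day: 8682.336 / 1000 = 8.682336 kg/day

8.682336 kg/day


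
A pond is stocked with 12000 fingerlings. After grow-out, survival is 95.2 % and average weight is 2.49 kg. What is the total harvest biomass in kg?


Survivors = 12000 * 95.2/100 = 11424 fish
Harvest biomass = survivors * W_f = 11424 * 2.49 = 28445.76 kg

28445.76 kg


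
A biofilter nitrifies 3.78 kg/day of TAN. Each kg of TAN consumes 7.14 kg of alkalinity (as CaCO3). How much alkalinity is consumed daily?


Alkalinity factor: 7.14 kg CaCO3 consumed per kg TAN nitrified
alk = 3.78 kg TAN * 7.14 = 26.9892 kg CaCO3/day

26.9892 kg CaCO3/day


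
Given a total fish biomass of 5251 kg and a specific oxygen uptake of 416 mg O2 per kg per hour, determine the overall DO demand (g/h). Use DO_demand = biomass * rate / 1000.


Total O2 consumption (mg/h) = 5251 kg * 416 mg/(kg*h) = 2184416 mg/h
Convert to g/h: 2184416 / 1000 = 2184.416 g/h

2184.416 g/h


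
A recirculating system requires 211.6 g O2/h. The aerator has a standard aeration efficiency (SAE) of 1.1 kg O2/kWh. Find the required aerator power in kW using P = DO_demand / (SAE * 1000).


SAE in g O2/kWh = 1.1 * 1000 = 1100 g/kWh
P = DO_demand / SAE_g = 211.6 / 1100 = 0.192364 kW

0.192364 kW


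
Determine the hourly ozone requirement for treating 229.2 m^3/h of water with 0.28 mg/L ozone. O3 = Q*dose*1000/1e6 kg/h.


O3 demand (mg/h) = Q * dose * 1000 = 229.2 * 0.28 * 1000 = 64176 mg/h
Convert mg to kg: 64176 / 1e6 = 0.064176 kg/h

0.064176 kg/h


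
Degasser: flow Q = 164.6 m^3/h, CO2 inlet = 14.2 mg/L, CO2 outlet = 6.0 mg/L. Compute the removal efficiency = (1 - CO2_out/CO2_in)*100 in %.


CO2_out / CO2_in = 6.0 / 14.2 = 0.42253521
Fraction remaining = 0.42253521
efficiency = (1 - 0.42253521) * 100 = 57.7465 %

57.7465 %


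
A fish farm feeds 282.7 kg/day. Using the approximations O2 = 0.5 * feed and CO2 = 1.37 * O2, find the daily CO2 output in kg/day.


O2 = 282.7 * 0.5 = 141.35
CO2 = 141.35 * 1.37 = 193.6495

193.6495 kg/day


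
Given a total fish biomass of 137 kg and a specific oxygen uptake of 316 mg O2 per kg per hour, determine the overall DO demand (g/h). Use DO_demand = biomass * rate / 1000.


Total O2 consumption (mg/h) = 137 kg * 316 mg/(kg*h) = 43292 mg/h
Convert to g/h: 43292 / 1000 = 43.292 g/h

43.292 g/h


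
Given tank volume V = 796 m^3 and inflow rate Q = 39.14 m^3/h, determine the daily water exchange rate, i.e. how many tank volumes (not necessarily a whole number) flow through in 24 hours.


Daily flow volume = 39.14 m^3/h * 24 h = 939.36 m^3/day
Exchanges = daily flow / tank volume = 939.36 / 796 = 1.1801 exchanges/day

1.1801 exchanges/day


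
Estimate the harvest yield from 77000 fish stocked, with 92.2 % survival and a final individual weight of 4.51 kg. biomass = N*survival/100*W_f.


Survivors = 77000 * 92.2/100 = 70994 fish
Harvest biomass = survivors * W_f = 70994 * 4.51 = 320182.94 kg

320182.94 kg


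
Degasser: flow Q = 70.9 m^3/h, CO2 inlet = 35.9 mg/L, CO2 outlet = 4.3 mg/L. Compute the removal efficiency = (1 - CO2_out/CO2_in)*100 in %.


CO2_out / CO2_in = 4.3 / 35.9 = 0.11977716
Fraction remaining = 0.11977716
efficiency = (1 - 0.11977716) * 100 = 88.0223 %

88.0223 %


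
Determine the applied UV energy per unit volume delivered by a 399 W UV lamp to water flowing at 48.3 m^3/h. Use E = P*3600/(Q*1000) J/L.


Energy delivered per hour = 399 W * 3600 s = 1436400 J/h
Volume treated per hour = 48.3 m^3/h * 1000 = 48300 L/h
dose = 1436400 / 48300 = 29.7391 J/L

29.7391 J/L


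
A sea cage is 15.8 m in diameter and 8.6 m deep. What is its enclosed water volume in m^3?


r = d/2 = 15.8/2 = 7.9 m
Base area = pi*r^2 = pi*7.9^2 = 196.0668 m^2
Volume = 196.0668 * 8.6 = 1686.17 m^3

1686.17 m^3


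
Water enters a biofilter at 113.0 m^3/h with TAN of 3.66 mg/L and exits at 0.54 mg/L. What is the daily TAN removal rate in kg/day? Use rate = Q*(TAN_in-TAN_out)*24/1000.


Concentration drop: TAN_in - TAN_out = 3.66 - 0.54 = 3.12 mg/L
Hourly TAN removed = Q * dTAN = 113.0 m^3/h * 3.12 mg/L = 352.56 g/h  (m^3/h * mg/L = g/h)
Daily TAN removed = 352.56 * 24 = 8461.44 g/day
Convert to kg/day: 8461.44 / 1000 = 8.46144 kg/day

8.46144 kg/day


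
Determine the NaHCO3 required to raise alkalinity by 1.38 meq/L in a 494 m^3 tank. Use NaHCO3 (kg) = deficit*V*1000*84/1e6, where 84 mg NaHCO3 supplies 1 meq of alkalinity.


Tank volume in L = 494 m^3 * 1000 = 494000 L
Total meq required = 1.38 meq/L * 494000 L = 681720 meq
NaHCO3 mass = 681720 meq * 84 mg/meq / 1e6 = 57.2645 kg

57.2645 kg


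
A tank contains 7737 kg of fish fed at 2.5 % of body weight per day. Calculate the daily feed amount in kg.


Feeding rate fraction = 2.5% / 100 = 0.025
Daily feed = 7737 kg * 0.025 = 193.425 kg/day

193.425 kg/day


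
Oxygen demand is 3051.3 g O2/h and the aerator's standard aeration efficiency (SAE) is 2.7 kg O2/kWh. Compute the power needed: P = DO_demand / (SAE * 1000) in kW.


SAE in g O2/kWh = 2.7 * 1000 = 2700 g/kWh
P = DO_demand / SAE_g = 3051.3 / 2700 = 1.13011 kW

1.13011 kW


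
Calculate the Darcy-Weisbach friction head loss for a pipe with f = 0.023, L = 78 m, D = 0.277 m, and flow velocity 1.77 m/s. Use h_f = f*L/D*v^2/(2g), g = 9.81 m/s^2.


v^2 = 1.77^2 = 3.1329 m^2/s^2
L/D = 78/0.277 = 281.58845
h_f = f*(L/D)*v^2/(2g) = 0.023 * 281.58845 * 3.1329 / 19.62 = 1.03417 m

1.03417 m


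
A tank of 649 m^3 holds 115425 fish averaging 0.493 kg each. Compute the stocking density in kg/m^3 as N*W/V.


Total biomass = 115425 fish * 0.493 kg = 56904.525 kg
Density = total biomass / volume = 56904.525 / 649 = 87.6803 kg/m^3

87.6803 kg/m^3


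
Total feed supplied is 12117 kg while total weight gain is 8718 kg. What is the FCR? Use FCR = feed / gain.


FCR = feed consumed / weight gained
FCR = 12117 kg / 8718 kg = 1.38988

1.38988


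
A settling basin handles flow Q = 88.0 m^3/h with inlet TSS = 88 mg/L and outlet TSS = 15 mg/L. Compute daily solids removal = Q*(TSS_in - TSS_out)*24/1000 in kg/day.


Concentration drop: TSS_in - TSS_out = 88 - 15 = 73 mg/L
Hourly solids removed = Q * dTSS = 88.0 m^3/h * 73 mg/L = 6424 g/h  (m^3/h * mg/L = g/h)
Daily solids removed = 6424 * 24 = 154176 g/day
Convert g to kg: 154176 / 1000 = 154.176 kg/day

154.176 kg/day


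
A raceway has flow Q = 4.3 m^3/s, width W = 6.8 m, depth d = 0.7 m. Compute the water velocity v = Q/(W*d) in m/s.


Cross-sectional area = W * d = 6.8 * 0.7 = 4.76 m^2
Velocity = Q / A = 4.3 / 4.76 = 0.903361 m/s

0.903361 m/s


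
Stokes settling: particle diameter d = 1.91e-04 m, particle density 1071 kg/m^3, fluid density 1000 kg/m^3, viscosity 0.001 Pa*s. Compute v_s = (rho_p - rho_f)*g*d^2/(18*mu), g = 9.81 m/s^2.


Density difference: rho_p - rho_f = 1071 - 1000 = 71 kg/m^3
d^2 = (1.91e-04)^2 = 3.6481e-08 m^2
Numerator = (rho_p - rho_f) * g * d^2 = 71 * 9.81 * 3.6481e-08 = 2.5409381e-05
Denominator = 18 * mu = 18 * 0.001 = 0.018
v_s = 2.5409381e-05 / 0.018 = 0.00141163 m/s
Check: Re = rho_f * v_s * d / mu = 1000 * 0.00141163 * 1.91e-04 / 0.001 = 0.27 < 1, so Stokes' law applies.

0.00141163 m/s


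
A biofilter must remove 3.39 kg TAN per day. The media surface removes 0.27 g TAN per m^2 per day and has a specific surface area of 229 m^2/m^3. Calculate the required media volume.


A = 3.39*1000 / 0.27 = 12555.556 m^2
V = 12555.556 / 229 = 54.8278

54.8278 m^3


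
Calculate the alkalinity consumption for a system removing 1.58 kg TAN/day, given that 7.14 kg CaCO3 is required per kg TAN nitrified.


Alkalinity factor: 7.14 kg CaCO3 consumed per kg TAN nitrified
alk = 1.58 kg TAN * 7.14 = 11.2812 kg CaCO3/day

11.2812 kg CaCO3/day


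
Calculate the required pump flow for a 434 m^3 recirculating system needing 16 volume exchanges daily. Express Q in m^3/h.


Daily recirculation volume = 434 m^3 * 16 = 6944 m^3/day
Flow rate Q = daily volume / 24 h = 6944 / 24 = 289.333 m^3/h

289.333 m^3/h


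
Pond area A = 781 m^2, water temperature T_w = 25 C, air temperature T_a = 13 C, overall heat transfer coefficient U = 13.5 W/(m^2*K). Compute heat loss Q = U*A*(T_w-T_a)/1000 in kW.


Temperature difference dT = 25 - 13 = 12 K
Heat loss (W) = U * A * dT = 13.5 * 781 * 12 = 126522 W
Convert to kW: 126522 / 1000 = 126.522 kW

126.522 kW


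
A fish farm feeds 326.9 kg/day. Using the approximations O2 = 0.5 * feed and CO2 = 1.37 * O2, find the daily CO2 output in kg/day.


O2 = 326.9 * 0.5 = 163.45
CO2 = 163.45 * 1.37 = 223.9265

223.9265 kg/day


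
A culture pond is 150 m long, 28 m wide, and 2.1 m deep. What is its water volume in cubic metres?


Base area = L * W = 150 * 28 = 4200 m^2
Volume = area * depth = 4200 * 2.1 = 8820 m^3

8820 m^3


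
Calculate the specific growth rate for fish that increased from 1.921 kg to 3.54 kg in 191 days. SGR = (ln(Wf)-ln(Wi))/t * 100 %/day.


ln(W_f) = ln(3.54) = 1.2641267
ln(W_i) = ln(1.921) = 0.65284588
ln(W_f) - ln(W_i) = 1.2641267 - 0.65284588 = 0.61128082
SGR = 0.61128082 / 191 * 100 = 0.320042 %/day

0.320042 %/day


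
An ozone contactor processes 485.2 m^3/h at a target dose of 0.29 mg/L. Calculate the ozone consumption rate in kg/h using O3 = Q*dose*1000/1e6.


O3 demand (mg/h) = Q * dose * 1000 = 485.2 * 0.29 * 1000 = 140708 mg/h
Convert mg to kg: 140708 / 1e6 = 0.140708 kg/h

0.140708 kg/h


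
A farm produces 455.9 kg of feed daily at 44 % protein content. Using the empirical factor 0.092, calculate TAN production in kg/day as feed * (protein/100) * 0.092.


Protein in feed = 455.9 * 44/100 = 200.596 kg/day
TAN = protein * 0.092 = 200.596 * 0.092 = 18.454832 kg/day

18.454832 kg/day


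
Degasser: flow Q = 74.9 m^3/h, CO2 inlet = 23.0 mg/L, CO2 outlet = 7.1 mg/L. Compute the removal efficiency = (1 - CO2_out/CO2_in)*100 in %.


CO2_out / CO2_in = 7.1 / 23.0 = 0.30869565
Fraction remaining = 0.30869565
efficiency = (1 - 0.30869565) * 100 = 69.1304 %

69.1304 %


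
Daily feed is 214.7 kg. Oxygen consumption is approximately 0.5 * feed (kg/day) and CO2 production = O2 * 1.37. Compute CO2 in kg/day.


O2 = 214.7 * 0.5 = 107.35
CO2 = 107.35 * 1.37 = 147.0695

147.0695 kg/day


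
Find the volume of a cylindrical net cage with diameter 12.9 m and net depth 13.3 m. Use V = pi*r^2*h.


r = d/2 = 12.9/2 = 6.45 m
Base area = pi*r^2 = pi*6.45^2 = 130.69811 m^2
Volume = 130.69811 * 13.3 = 1738.28 m^3

1738.28 m^3


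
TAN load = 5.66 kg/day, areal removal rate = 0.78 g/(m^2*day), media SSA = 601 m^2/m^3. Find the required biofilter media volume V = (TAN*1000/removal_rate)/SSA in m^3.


A = 5.66*1000 / 0.78 = 7256.4103 m^2
V = 7256.4103 / 601 = 12.0739

12.0739 m^3


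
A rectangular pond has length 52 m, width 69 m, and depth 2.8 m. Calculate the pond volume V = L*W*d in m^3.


Base area = L * W = 52 * 69 = 3588 m^2
Volume = area * depth = 3588 * 2.8 = 10046.4 m^3

10046.4 m^3


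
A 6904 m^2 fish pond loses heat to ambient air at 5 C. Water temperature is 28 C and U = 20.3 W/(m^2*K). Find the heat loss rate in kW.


Temperature difference dT = 28 - 5 = 23 K
Heat loss (W) = U * A * dT = 20.3 * 6904 * 23 = 3223477.6 W
Convert to kW: 3223477.6 / 1000 = 3223.4776 kW

3223.4776 kW


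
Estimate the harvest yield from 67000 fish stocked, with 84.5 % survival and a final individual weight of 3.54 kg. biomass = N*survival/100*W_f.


Survivors = 67000 * 84.5/100 = 56615 fish
Harvest biomass = survivors * W_f = 56615 * 3.54 = 200417.1 kg

200417.1 kg


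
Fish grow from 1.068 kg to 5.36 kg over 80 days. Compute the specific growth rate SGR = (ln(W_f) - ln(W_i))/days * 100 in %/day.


ln(W_f) = ln(5.36) = 1.678964
ln(W_i) = ln(1.068) = 0.065787741
ln(W_f) - ln(W_i) = 1.678964 - 0.065787741 = 1.6131763
SGR = 1.6131763 / 80 * 100 = 2.01647 %/day

2.01647 %/day


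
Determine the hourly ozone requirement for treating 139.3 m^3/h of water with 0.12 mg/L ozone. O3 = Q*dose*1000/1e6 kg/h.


O3 demand (mg/h) = Q * dose * 1000 = 139.3 * 0.12 * 1000 = 16716 mg/h
Convert mg to kg: 16716 / 1e6 = 0.016716 kg/h

0.016716 kg/h


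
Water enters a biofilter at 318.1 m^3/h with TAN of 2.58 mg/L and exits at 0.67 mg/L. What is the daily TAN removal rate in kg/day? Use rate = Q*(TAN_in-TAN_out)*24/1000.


Concentration drop: TAN_in - TAN_out = 2.58 - 0.67 = 1.91 mg/L
Hourly TAN removed = Q * dTAN = 318.1 m^3/h * 1.91 mg/L = 607.571 g/h  (m^3/h * mg/L = g/h)
Daily TAN removed = 607.571 * 24 = 14581.704 g/day
Convert to kg/day: 14581.704 / 1000 = 14.581704 kg/day

14.581704 kg/day


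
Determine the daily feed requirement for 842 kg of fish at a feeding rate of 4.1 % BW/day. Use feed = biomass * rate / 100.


Feeding rate fraction = 4.1% / 100 = 0.041
Daily feed = 842 kg * 0.041 = 34.522 kg/day

34.522 kg/day


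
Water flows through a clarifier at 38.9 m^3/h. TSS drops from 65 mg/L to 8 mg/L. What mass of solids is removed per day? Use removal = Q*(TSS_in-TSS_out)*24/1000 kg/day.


Concentration drop: TSS_in - TSS_out = 65 - 8 = 57 mg/L
Hourly solids removed = Q * dTSS = 38.9 m^3/h * 57 mg/L = 2217.3 g/h  (m^3/h * mg/L = g/h)
Daily solids removed = 2217.3 * 24 = 53215.2 g/day
Convert g to kg: 53215.2 / 1000 = 53.2152 kg/day

53.2152 kg/day


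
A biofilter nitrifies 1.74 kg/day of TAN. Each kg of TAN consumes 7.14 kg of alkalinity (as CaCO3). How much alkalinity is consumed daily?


Alkalinity factor: 7.14 kg CaCO3 consumed per kg TAN nitrified
alk = 1.74 kg TAN * 7.14 = 12.4236 kg CaCO3/day

12.4236 kg CaCO3/day


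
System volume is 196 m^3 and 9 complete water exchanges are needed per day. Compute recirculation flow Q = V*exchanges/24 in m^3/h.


Daily recirculation volume = 196 m^3 * 9 = 1764 m^3/day
Flow rate Q = daily volume / 24 h = 1764 / 24 = 73.5 m^3/h

73.5 m^3/h


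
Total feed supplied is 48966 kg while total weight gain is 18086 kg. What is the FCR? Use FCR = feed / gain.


FCR = feed consumed / weight gained
FCR = 48966 kg / 18086 kg = 2.7074

2.7074


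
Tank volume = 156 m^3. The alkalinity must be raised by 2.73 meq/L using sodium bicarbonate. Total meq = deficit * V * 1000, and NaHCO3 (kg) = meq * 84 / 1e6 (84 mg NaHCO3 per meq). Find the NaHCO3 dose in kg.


Tank volume in L = 156 m^3 * 1000 = 156000 L
Total meq required = 2.73 meq/L * 156000 L = 425880 meq
NaHCO3 mass = 425880 meq * 84 mg/meq / 1e6 = 35.7739 kg

35.7739 kg


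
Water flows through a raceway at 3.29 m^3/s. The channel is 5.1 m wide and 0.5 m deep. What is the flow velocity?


Cross-sectional area = W * d = 5.1 * 0.5 = 2.55 m^2
Velocity = Q / A = 3.29 / 2.55 = 1.2902 m/s

1.2902 m/s


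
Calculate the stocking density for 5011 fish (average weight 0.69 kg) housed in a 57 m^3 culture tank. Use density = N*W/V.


Total biomass = 5011 fish * 0.69 kg = 3457.59 kg
Density = total biomass / volume = 3457.59 / 57 = 60.6595 kg/m^3

60.6595 kg/m^3


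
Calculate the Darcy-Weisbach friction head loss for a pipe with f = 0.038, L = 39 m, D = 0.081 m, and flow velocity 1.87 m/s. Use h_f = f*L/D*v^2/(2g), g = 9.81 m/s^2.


v^2 = 1.87^2 = 3.4969 m^2/s^2
L/D = 39/0.081 = 481.48148
h_f = f*(L/D)*v^2/(2g) = 0.038 * 481.48148 * 3.4969 / 19.62 = 3.26097 m

3.26097 m


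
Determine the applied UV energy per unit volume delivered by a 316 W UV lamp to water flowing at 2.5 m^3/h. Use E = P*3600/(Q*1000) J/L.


Energy delivered per hour = 316 W * 3600 s = 1137600 J/h
Volume treated per hour = 2.5 m^3/h * 1000 = 2500 L/h
dose = 1137600 / 2500 = 455.04 J/L

455.04 J/L


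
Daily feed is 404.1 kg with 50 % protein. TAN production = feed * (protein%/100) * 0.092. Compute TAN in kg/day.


Protein in feed = 404.1 * 50/100 = 202.05 kg/day
TAN = protein * 0.092 = 202.05 * 0.092 = 18.5886 kg/day

18.5886 kg/day


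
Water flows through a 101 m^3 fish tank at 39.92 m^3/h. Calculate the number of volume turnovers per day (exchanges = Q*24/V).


Daily flow volume = 39.92 m^3/h * 24 h = 958.08 m^3/day
Exchanges = daily flow / tank volume = 958.08 / 101 = 9.48594 exchanges/day

9.48594 exchanges/day


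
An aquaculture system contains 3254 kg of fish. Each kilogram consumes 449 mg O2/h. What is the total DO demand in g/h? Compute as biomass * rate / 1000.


Total O2 consumption (mg/h) = 3254 kg * 449 mg/(kg*h) = 1461046 mg/h
Convert to g/h: 1461046 / 1000 = 1461.046 g/h

1461.046 g/h


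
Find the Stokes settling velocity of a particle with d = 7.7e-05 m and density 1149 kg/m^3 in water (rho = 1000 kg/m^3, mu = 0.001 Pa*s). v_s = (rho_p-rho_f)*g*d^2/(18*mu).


Density difference: rho_p - rho_f = 1149 - 1000 = 149 kg/m^3
d^2 = (7.7e-05)^2 = 5.929e-09 m^2
Numerator = (rho_p - rho_f) * g * d^2 = 149 * 9.81 * 5.929e-09 = 8.66636e-06
Denominator = 18 * mu = 18 * 0.001 = 0.018
v_s = 8.66636e-06 / 0.018 = 4.81464e-04 m/s
Check: Re = rho_f * v_s * d / mu = 1000 * 4.81464e-04 * 7.7e-05 / 0.001 = 0.0371 < 1, so Stokes' law applies.

4.81464e-04 m/s


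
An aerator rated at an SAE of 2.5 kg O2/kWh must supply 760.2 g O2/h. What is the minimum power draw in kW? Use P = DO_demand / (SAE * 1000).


SAE in g O2/kWh = 2.5 * 1000 = 2500 g/kWh
P = DO_demand / SAE_g = 760.2 / 2500 = 0.30408 kW

0.30408 kW


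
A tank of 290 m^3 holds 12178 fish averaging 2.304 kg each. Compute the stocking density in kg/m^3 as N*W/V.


Total biomass = 12178 fish * 2.304 kg = 28058.112 kg
Density = total biomass / volume = 28058.112 / 290 = 96.7521 kg/m^3

96.7521 kg/m^3


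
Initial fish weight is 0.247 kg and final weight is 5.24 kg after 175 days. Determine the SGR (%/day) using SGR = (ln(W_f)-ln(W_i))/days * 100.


ln(W_f) = ln(5.24) = 1.6563215
ln(W_i) = ln(0.247) = -1.3983669
ln(W_f) - ln(W_i) = 1.6563215 - -1.3983669 = 3.0546884
SGR = 3.0546884 / 175 * 100 = 1.74554 %/day

1.74554 %/day


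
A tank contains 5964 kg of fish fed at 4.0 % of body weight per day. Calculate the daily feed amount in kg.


Feeding rate fraction = 4.0% / 100 = 0.04
Daily feed = 5964 kg * 0.04 = 238.56 kg/day

238.56 kg/day


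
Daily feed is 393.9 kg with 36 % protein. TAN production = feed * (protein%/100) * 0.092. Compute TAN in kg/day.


Protein in feed = 393.9 * 36/100 = 141.804 kg/day
TAN = protein * 0.092 = 141.804 * 0.092 = 13.045968 kg/day

13.045968 kg/day


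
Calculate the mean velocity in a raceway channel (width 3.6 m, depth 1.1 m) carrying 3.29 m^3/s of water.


Cross-sectional area = W * d = 3.6 * 1.1 = 3.96 m^2
Velocity = Q / A = 3.29 / 3.96 = 0.830808 m/s

0.830808 m/s


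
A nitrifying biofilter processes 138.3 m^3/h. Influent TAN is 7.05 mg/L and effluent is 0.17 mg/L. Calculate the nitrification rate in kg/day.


Concentration drop: TAN_in - TAN_out = 7.05 - 0.17 = 6.88 mg/L
Hourly TAN removed = Q * dTAN = 138.3 m^3/h * 6.88 mg/L = 951.504 g/h  (m^3/h * mg/L = g/h)
Daily TAN removed = 951.504 * 24 = 22836.096 g/day
Convert to kg/day: 22836.096 / 1000 = 22.836096 kg/day

22.836096 kg/day


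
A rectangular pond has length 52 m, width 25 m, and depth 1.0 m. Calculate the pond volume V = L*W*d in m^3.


Base area = L * W = 52 * 25 = 1300 m^2
Volume = area * depth = 1300 * 1.0 = 1300 m^3

1300 m^3


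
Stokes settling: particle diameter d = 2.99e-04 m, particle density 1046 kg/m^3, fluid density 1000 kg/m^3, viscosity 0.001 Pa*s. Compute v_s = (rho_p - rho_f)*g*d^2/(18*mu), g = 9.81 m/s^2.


Density difference: rho_p - rho_f = 1046 - 1000 = 46 kg/m^3
d^2 = (2.99e-04)^2 = 8.9401e-08 m^2
Numerator = (rho_p - rho_f) * g * d^2 = 46 * 9.81 * 8.9401e-08 = 4.0343095e-05
Denominator = 18 * mu = 18 * 0.001 = 0.018
v_s = 4.0343095e-05 / 0.018 = 0.00224128 m/s
Check: Re = rho_f * v_s * d / mu = 1000 * 0.00224128 * 2.99e-04 / 0.001 = 0.67 < 1, so Stokes' law applies.

0.00224128 m/s


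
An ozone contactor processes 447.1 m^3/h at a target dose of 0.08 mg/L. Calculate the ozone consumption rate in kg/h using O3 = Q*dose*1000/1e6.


O3 demand (mg/h) = Q * dose * 1000 = 447.1 * 0.08 * 1000 = 35768 mg/h
Convert mg to kg: 35768 / 1e6 = 0.035768 kg/h

0.035768 kg/h


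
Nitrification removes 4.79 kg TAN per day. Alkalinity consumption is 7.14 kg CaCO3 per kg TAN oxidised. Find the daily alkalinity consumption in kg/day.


Alkalinity factor: 7.14 kg CaCO3 consumed per kg TAN nitrified
alk = 4.79 kg TAN * 7.14 = 34.2006 kg CaCO3/day

34.2006 kg CaCO3/day


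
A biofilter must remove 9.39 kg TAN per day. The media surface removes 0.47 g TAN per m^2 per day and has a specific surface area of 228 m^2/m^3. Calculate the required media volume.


A = 9.39*1000 / 0.47 = 19978.723 m^2
V = 19978.723 / 228 = 87.626

87.626 m^3


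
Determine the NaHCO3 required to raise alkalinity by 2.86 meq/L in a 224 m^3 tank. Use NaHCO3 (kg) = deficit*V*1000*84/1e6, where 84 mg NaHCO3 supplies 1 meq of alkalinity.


Tank volume in L = 224 m^3 * 1000 = 224000 L
Total meq required = 2.86 meq/L * 224000 L = 640640 meq
NaHCO3 mass = 640640 meq * 84 mg/meq / 1e6 = 53.8138 kg

53.8138 kg


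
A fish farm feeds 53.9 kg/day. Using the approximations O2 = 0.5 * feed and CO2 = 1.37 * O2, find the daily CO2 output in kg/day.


O2 = 53.9 * 0.5 = 26.95
CO2 = 26.95 * 1.37 = 36.9215

36.9215 kg/day


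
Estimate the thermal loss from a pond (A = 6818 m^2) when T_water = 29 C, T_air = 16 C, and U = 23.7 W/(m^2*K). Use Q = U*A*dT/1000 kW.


Temperature difference dT = 29 - 16 = 13 K
Heat loss (W) = U * A * dT = 23.7 * 6818 * 13 = 2100625.8 W
Convert to kW: 2100625.8 / 1000 = 2100.6258 kW

2100.6258 kW


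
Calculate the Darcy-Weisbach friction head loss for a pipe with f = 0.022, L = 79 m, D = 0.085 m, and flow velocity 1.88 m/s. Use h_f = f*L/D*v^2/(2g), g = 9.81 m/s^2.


v^2 = 1.88^2 = 3.5344 m^2/s^2
L/D = 79/0.085 = 929.41176
h_f = f*(L/D)*v^2/(2g) = 0.022 * 929.41176 * 3.5344 / 19.62 = 3.68339 m

3.68339 m


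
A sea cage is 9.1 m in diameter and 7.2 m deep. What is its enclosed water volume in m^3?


r = d/2 = 9.1/2 = 4.55 m
Base area = pi*r^2 = pi*4.55^2 = 65.038822 m^2
Volume = 65.038822 * 7.2 = 468.28 m^3

468.28 m^3


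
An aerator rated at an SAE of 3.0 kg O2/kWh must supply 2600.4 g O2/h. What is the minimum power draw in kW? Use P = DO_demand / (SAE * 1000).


SAE in g O2/kWh = 3.0 * 1000 = 3000 g/kWh
P = DO_demand / SAE_g = 2600.4 / 3000 = 0.8668 kW

0.8668 kW


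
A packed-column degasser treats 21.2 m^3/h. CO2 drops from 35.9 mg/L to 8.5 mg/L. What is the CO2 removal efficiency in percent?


CO2_out / CO2_in = 8.5 / 35.9 = 0.2367688
Fraction remaining = 0.2367688
efficiency = (1 - 0.2367688) * 100 = 76.3231 %

76.3231 %


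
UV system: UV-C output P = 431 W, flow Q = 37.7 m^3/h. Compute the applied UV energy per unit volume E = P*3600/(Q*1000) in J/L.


Energy delivered per hour = 431 W * 3600 s = 1551600 J/h
Volume treated per hour = 37.7 m^3/h * 1000 = 37700 L/h
dose = 1551600 / 37700 = 41.1565 J/L

41.1565 J/L


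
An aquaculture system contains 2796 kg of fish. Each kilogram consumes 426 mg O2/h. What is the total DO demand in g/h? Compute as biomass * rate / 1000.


Total O2 consumption (mg/h) = 2796 kg * 426 mg/(kg*h) = 1191096 mg/h
Convert to g/h: 1191096 / 1000 = 1191.096 g/h

1191.096 g/h


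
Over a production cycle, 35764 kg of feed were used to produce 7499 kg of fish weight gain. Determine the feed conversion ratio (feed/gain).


FCR = feed consumed / weight gained
FCR = 35764 kg / 7499 kg = 4.76917

4.76917


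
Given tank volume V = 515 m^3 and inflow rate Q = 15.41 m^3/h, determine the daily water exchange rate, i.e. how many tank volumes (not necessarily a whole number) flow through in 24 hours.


Daily flow volume = 15.41 m^3/h * 24 h = 369.84 m^3/day
Exchanges = daily flow / tank volume = 369.84 / 515 = 0.718136 exchanges/day

0.718136 exchanges/day


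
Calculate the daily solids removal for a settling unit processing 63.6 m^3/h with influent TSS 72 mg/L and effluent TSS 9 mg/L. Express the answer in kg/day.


Concentration drop: TSS_in - TSS_out = 72 - 9 = 63 mg/L
Hourly solids removed = Q * dTSS = 63.6 m^3/h * 63 mg/L = 4006.8 g/h  (m^3/h * mg/L = g/h)
Daily solids removed = 4006.8 * 24 = 96163.2 g/day
Convert g to kg: 96163.2 / 1000 = 96.1632 kg/day

96.1632 kg/day


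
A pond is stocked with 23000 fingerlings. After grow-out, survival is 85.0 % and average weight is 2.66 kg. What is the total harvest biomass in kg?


Survivors = 23000 * 85.0/100 = 19550 fish
Harvest biomass = survivors * W_f = 19550 * 2.66 = 52003 kg

52003 kg


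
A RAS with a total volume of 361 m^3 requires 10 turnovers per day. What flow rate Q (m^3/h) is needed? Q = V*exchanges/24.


Daily recirculation volume = 361 m^3 * 10 = 3610 m^3/day
Flow rate Q = daily volume / 24 h = 3610 / 24 = 150.417 m^3/h

150.417 m^3/h


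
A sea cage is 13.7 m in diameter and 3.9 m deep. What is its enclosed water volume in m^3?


r = d/2 = 13.7/2 = 6.85 m
Base area = pi*r^2 = pi*6.85^2 = 147.41138 m^2
Volume = 147.41138 * 3.9 = 574.904 m^3

574.904 m^3


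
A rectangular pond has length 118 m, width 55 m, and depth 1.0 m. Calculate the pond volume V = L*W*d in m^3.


Base area = L * W = 118 * 55 = 6490 m^2
Volume = area * depth = 6490 * 1.0 = 6490 m^3

6490 m^3


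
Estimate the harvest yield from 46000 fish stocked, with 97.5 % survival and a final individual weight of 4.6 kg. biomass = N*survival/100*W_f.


Survivors = 46000 * 97.5/100 = 44850 fish
Harvest biomass = survivors * W_f = 44850 * 4.6 = 206310 kg

206310 kg


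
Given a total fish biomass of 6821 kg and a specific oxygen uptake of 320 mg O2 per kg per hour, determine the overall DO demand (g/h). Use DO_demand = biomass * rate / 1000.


Total O2 consumption (mg/h) = 6821 kg * 320 mg/(kg*h) = 2182720 mg/h
Convert to g/h: 2182720 / 1000 = 2182.72 g/h

2182.72 g/h


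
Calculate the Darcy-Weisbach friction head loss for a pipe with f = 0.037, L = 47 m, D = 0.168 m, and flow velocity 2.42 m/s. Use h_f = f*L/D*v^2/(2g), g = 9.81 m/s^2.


v^2 = 2.42^2 = 5.8564 m^2/s^2
L/D = 47/0.168 = 279.7619
h_f = f*(L/D)*v^2/(2g) = 0.037 * 279.7619 * 5.8564 / 19.62 = 3.08974 m

3.08974 m


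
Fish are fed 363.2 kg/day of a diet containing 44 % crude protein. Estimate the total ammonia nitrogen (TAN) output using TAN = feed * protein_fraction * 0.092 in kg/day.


Protein in feed = 363.2 * 44/100 = 159.808 kg/day
TAN = protein * 0.092 = 159.808 * 0.092 = 14.702336 kg/day

14.702336 kg/day


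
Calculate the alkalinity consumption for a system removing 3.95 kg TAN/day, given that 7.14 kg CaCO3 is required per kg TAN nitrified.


Alkalinity factor: 7.14 kg CaCO3 consumed per kg TAN nitrified
alk = 3.95 kg TAN * 7.14 = 28.203 kg CaCO3/day

28.203 kg CaCO3/day


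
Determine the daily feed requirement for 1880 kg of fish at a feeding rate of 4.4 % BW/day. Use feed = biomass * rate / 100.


Feeding rate fraction = 4.4% / 100 = 0.044
Daily feed = 1880 kg * 0.044 = 82.72 kg/day

82.72 kg/day


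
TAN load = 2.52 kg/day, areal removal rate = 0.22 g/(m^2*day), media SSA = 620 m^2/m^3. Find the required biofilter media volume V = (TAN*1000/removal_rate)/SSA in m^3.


A = 2.52*1000 / 0.22 = 11454.545 m^2
V = 11454.545 / 620 = 18.4751

18.4751 m^3


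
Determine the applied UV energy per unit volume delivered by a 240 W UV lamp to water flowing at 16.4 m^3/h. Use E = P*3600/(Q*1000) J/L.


Energy delivered per hour = 240 W * 3600 s = 864000 J/h
Volume treated per hour = 16.4 m^3/h * 1000 = 16400 L/h
dose = 864000 / 16400 = 52.6829 J/L

52.6829 J/L


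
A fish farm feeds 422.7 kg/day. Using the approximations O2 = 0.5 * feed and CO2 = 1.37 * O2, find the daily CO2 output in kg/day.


O2 = 422.7 * 0.5 = 211.35
CO2 = 211.35 * 1.37 = 289.5495

289.5495 kg/day


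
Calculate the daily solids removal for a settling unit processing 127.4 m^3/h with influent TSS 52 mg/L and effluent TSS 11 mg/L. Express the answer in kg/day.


Concentration drop: TSS_in - TSS_out = 52 - 11 = 41 mg/L
Hourly solids removed = Q * dTSS = 127.4 m^3/h * 41 mg/L = 5223.4 g/h  (m^3/h * mg/L = g/h)
Daily solids removed = 5223.4 * 24 = 125361.6 g/day
Convert g to kg: 125361.6 / 1000 = 125.3616 kg/day

125.3616 kg/day


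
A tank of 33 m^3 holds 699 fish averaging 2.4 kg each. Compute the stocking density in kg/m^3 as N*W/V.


Total biomass = 699 fish * 2.4 kg = 1677.6 kg
Density = total biomass / volume = 1677.6 / 33 = 50.8364 kg/m^3

50.8364 kg/m^3


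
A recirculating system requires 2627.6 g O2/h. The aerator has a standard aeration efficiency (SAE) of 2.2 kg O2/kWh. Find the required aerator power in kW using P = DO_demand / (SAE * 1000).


SAE in g O2/kWh = 2.2 * 1000 = 2200 g/kWh
P = DO_demand / SAE_g = 2627.6 / 2200 = 1.19436 kW

1.19436 kW


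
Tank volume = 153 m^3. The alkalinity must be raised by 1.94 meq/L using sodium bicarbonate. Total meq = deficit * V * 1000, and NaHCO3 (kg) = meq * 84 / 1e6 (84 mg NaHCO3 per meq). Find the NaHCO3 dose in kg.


Tank volume in L = 153 m^3 * 1000 = 153000 L
Total meq required = 1.94 meq/L * 153000 L = 296820 meq
NaHCO3 mass = 296820 meq * 84 mg/meq / 1e6 = 24.9329 kg

24.9329 kg


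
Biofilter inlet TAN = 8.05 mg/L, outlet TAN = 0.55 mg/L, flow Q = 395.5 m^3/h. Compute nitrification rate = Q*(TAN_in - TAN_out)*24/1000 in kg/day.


Concentration drop: TAN_in - TAN_out = 8.05 - 0.55 = 7.5 mg/L
Hourly TAN removed = Q * dTAN = 395.5 m^3/h * 7.5 mg/L = 2966.25 g/h  (m^3/h * mg/L = g/h)
Daily TAN removed = 2966.25 * 24 = 71190 g/day
Convert to kg/day: 71190 / 1000 = 71.19 kg/day

71.19 kg/day


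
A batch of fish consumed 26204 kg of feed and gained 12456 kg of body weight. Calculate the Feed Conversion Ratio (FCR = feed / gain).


FCR = feed consumed / weight gained
FCR = 26204 kg / 12456 kg = 2.10373

2.10373


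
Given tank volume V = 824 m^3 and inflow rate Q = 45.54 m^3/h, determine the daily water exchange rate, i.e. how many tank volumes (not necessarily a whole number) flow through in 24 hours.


Daily flow volume = 45.54 m^3/h * 24 h = 1092.96 m^3/day
Exchanges = daily flow / tank volume = 1092.96 / 824 = 1.32641 exchanges/day

1.32641 exchanges/day


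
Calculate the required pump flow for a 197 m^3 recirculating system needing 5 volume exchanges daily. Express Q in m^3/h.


Daily recirculation volume = 197 m^3 * 5 = 985 m^3/day
Flow rate Q = daily volume / 24 h = 985 / 24 = 41.0417 m^3/h

41.0417 m^3/h


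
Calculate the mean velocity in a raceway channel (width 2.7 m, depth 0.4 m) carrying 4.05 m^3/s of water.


Cross-sectional area = W * d = 2.7 * 0.4 = 1.08 m^2
Velocity = Q / A = 4.05 / 1.08 = 3.75 m/s

3.75 m/s


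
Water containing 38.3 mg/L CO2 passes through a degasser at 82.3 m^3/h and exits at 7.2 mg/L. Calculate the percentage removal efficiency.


CO2_out / CO2_in = 7.2 / 38.3 = 0.18798956
Fraction remaining = 0.18798956
efficiency = (1 - 0.18798956) * 100 = 81.201 %

81.201 %


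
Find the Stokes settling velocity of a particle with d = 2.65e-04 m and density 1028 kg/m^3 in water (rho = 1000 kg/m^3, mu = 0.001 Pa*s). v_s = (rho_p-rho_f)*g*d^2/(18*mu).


Density difference: rho_p - rho_f = 1028 - 1000 = 28 kg/m^3
d^2 = (2.65e-04)^2 = 7.0225e-08 m^2
Numerator = (rho_p - rho_f) * g * d^2 = 28 * 9.81 * 7.0225e-08 = 1.9289403e-05
Denominator = 18 * mu = 18 * 0.001 = 0.018
v_s = 1.9289403e-05 / 0.018 = 0.00107163 m/s
Check: Re = rho_f * v_s * d / mu = 1000 * 0.00107163 * 2.65e-04 / 0.001 = 0.284 < 1, so Stokes' law applies.

0.00107163 m/s


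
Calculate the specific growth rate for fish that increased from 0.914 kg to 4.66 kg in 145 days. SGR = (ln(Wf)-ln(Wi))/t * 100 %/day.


ln(W_f) = ln(4.66) = 1.5390154
ln(W_i) = ln(0.914) = -0.089924708
ln(W_f) - ln(W_i) = 1.5390154 - -0.089924708 = 1.6289401
SGR = 1.6289401 / 145 * 100 = 1.12341 %/day

1.12341 %/day


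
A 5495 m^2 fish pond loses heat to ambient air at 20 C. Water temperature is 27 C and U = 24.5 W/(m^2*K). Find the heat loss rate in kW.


Temperature difference dT = 27 - 20 = 7 K
Heat loss (W) = U * A * dT = 24.5 * 5495 * 7 = 942392.5 W
Convert to kW: 942392.5 / 1000 = 942.3925 kW

942.3925 kW
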